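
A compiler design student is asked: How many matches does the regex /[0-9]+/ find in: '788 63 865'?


Pattern: /[0-9]+/ (int literals)
Input: '788 63 865'
Scanning for matches:
  Match 1: '788'
  Match 2: '63'
  Match 3: '865'
Total matches: 3

3


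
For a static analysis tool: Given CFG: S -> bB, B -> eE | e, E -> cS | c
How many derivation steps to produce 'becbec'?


Grammar: S -> bB, B -> eE | e, E -> cS | c
Deriving 'becbec':
Step 1: S -> bB => bB
Step 2: B -> eE => beE
Step 3: E -> cS => becS
Step 4: S -> bB => becbB
Step 5: B -> eE => becbeE
Step 6: E -> c => becbec
Total derivation steps: 6

6


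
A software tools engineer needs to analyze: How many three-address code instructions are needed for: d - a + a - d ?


Expression: d - a + a - d
Generating three-address code (respecting * over +/- precedence):
  Instruction 1: t1 = d - a
  Instruction 2: t2 = t1 + a
  Instruction 3: t3 = t2 - d
Total instructions: 3

3


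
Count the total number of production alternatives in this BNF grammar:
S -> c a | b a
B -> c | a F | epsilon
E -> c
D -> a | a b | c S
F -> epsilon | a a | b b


Counting alternatives per rule:
  S: 2 alternative(s)
  B: 3 alternative(s)
  E: 1 alternative(s)
  D: 3 alternative(s)
  F: 3 alternative(s)
Sum: 2 + 3 + 1 + 3 + 3 = 12

12


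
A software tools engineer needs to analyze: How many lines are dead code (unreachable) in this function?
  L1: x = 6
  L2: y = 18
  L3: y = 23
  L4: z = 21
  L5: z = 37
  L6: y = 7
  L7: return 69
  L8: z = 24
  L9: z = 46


Analyzing control flow:
  L1: reachable (before return)
  L2: reachable (before return)
  L3: reachable (before return)
  L4: reachable (before return)
  L5: reachable (before return)
  L6: reachable (before return)
  L7: reachable (return statement)
  L8: DEAD (after return at L7)
  L9: DEAD (after return at L7)
Return at L7, total lines = 9
Dead lines: L8 through L9
Count: 2

2


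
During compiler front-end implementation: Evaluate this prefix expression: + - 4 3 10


Parsing prefix expression: + - 4 3 10
Step 1: Innermost operation '- 4 3'
  4 - 3 = 1
Step 2: Outer operation '+ [1] 10'
  1 + 10 = 11

11


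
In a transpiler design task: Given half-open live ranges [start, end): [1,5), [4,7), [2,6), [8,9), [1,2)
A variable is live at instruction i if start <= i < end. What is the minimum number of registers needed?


Live ranges:
  Var0: [1, 5)
  Var1: [4, 7)
  Var2: [2, 6)
  Var3: [8, 9)
  Var4: [1, 2)
Sweep-line events (position, delta, active):
  pos=1 start -> active=1
  pos=1 start -> active=2
  pos=2 end -> active=1
  pos=2 start -> active=2
  pos=4 start -> active=3
  pos=5 end -> active=2
  pos=6 end -> active=1
  pos=7 end -> active=0
  pos=8 start -> active=1
  pos=9 end -> active=0
Maximum simultaneous active: 3
Minimum registers needed: 3

3


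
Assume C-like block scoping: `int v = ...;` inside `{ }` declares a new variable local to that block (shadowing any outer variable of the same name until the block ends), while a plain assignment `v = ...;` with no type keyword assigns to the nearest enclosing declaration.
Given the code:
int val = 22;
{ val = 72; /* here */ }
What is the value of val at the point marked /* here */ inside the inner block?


Analyzing scoping rules:
Outer scope: declares val = 22
Inner block: 'val = 72;' has no type keyword, so it is an assignment to the outer val (no shadowing)
Inside the block, after the assignment -> 72
Result: 72

72


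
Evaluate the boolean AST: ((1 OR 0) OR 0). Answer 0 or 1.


Step 1: Evaluate inner node
  1 OR 0 = 1
Step 2: Evaluate root node
  1 OR 0 = 1

1


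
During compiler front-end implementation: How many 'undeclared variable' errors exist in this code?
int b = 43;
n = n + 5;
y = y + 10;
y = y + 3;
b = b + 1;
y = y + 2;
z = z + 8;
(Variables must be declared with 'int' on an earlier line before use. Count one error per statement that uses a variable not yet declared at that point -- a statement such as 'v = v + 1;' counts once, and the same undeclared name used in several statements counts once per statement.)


Scanning code line by line:
  Line 1: declare 'b' -> declared = ['b']
  Line 2: use 'n' -> ERROR (undeclared)
  Line 3: use 'y' -> ERROR (undeclared)
  Line 4: use 'y' -> ERROR (undeclared)
  Line 5: use 'b' -> OK (declared)
  Line 6: use 'y' -> ERROR (undeclared)
  Line 7: use 'z' -> ERROR (undeclared)
Total undeclared variable errors: 5

5


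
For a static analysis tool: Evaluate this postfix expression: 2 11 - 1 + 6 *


Processing tokens left to right:
Push 2, Push 11
Pop 2 and 11, compute 2 - 11 = -9, push -9
Push 1
Pop -9 and 1, compute -9 + 1 = -8, push -8
Push 6
Pop -8 and 6, compute -8 * 6 = -48, push -48
Stack result: -48

-48


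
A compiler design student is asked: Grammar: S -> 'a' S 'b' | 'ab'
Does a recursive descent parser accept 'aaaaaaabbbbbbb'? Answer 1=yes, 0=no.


Grammar accepts strings of the form a^n b^n (n >= 1)
Word: 'aaaaaaabbbbbbb'
Counting: 7 a's and 7 b's
Check: 7 == 7? Yes
Derivation (S -> aSb applied 6 time(s), then S -> ab): S => aSb => aaSbb => aaaSbbb => aaaaSbbbb => aaaaaSbbbbb => aaaaaaSbbbbbb => aaaaaaabbbbbbb
Accepted

1


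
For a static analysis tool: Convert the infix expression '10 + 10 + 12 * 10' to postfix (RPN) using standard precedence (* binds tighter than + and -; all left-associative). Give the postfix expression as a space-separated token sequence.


Applying the shunting-yard algorithm:
  Operand 10 -> output
  Push '+' onto operator stack -> op-stack: [+]
  Operand 10 -> output
  See '+' (prec 1); top '+' (prec 1) >= it -> pop '+' to output
  Push '+' onto operator stack -> op-stack: [+]
  Operand 12 -> output
  Push '*' onto operator stack -> op-stack: [+, *]
  Operand 10 -> output
  End of input: pop '*' to output
  End of input: pop '+' to output
Postfix result: 10 10 + 12 10 * +

10 10 + 12 10 * +


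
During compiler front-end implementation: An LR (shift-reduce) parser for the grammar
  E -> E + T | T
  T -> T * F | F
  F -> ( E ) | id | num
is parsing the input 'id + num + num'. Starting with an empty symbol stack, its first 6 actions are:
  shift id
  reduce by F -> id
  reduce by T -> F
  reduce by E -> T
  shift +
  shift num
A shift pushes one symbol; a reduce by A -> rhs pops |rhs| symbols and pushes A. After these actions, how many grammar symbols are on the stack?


Tracking the symbol stack through each action:
  Action 1: shift 'id' : push -> stack = [id] (size 1)
  Action 2: reduce by F -> id : pop 1, push F -> stack = [F] (size 1)
  Action 3: reduce by T -> F : pop 1, push T -> stack = [T] (size 1)
  Action 4: reduce by E -> T : pop 1, push E -> stack = [E] (size 1)
  Action 5: shift '+' : push -> stack = [E, +] (size 2)
  Action 6: shift 'num' : push -> stack = [E, +, num] (size 3)
Final stack size: 3

3


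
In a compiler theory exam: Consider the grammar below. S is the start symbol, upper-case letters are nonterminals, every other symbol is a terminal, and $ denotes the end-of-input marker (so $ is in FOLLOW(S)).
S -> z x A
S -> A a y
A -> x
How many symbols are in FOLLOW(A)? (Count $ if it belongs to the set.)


S is the start symbol and does not occur in any rule body, so FOLLOW(S) = {$}.
Examining every occurrence of A in a rule body:
  S -> z x A : A is at the right end -> add FOLLOW(S) = {$}
  S -> A a y : A is followed by terminal 'a' -> add 'a'
  A -> x : A does not occur in the body -> contributes nothing
FOLLOW(A) = {a, $}
Count: 2

2


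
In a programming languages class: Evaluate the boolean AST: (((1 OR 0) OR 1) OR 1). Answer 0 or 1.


Step 1: Evaluate inner node
  1 OR 0 = 1
Step 2: Evaluate next node
  1 OR 1 = 1
Step 3: Evaluate root node
  1 OR 1 = 1

1


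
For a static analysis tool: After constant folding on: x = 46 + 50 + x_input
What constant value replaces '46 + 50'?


Identifying constant sub-expression:
  Original: x = 46 + 50 + x_input
  46 and 50 are both compile-time constants
  Evaluating: 46 + 50 = 96
  After folding: x = 96 + x_input

96


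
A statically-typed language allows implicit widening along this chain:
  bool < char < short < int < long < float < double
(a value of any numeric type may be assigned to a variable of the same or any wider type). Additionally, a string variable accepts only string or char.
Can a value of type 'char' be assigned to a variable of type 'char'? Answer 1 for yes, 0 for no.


Target variable type: char
Source value type: char
Numeric ranks: char=1, char=1
Widening allowed iff rank(source) <= rank(target): 1 <= 1? Yes
Result: 1

1


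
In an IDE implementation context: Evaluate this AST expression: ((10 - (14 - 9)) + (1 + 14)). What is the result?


Expression: ((10 - (14 - 9)) + (1 + 14))
Evaluating step by step:
  14 - 9 = 5
  10 - 5 = 5
  1 + 14 = 15
  5 + 15 = 20
Result: 20

20


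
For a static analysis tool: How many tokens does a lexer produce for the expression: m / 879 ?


Scanning 'm / 879'
Token 1: 'm' -> identifier
Token 2: '/' -> operator
Token 3: '879' -> integer_literal
Total tokens: 3

3


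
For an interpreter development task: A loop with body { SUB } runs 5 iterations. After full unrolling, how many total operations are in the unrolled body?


Loop body operations: SUB (1 op per iteration)
Unrolling 5 iterations:
  Iteration 1: SUB (1 ops)
  Iteration 2: SUB (1 ops)
  Iteration 3: SUB (1 ops)
  Iteration 4: SUB (1 ops)
  Iteration 5: SUB (1 ops)
Total: 5 iterations * 1 ops/iter = 5 operations

5


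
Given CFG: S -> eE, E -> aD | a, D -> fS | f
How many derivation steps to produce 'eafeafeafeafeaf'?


Grammar: S -> eE, E -> aD | a, D -> fS | f
Deriving 'eafeafeafeafeaf':
Step 1: S -> eE => eE
Step 2: E -> aD => eaD
Step 3: D -> fS => eafS
Step 4: S -> eE => eafeE
Step 5: E -> aD => eafeaD
Step 6: D -> fS => eafeafS
Step 7: S -> eE => eafeafeE
Step 8: E -> aD => eafeafeaD
Step 9: D -> fS => eafeafeafS
Step 10: S -> eE => eafeafeafeE
Step 11: E -> aD => eafeafeafeaD
Step 12: D -> fS => eafeafeafeafS
Step 13: S -> eE => eafeafeafeafeE
Step 14: E -> aD => eafeafeafeafeaD
Step 15: D -> f => eafeafeafeafeaf
Total derivation steps: 15

15


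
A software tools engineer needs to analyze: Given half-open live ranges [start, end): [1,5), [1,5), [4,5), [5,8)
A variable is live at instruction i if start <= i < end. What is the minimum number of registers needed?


Live ranges:
  Var0: [1, 5)
  Var1: [1, 5)
  Var2: [4, 5)
  Var3: [5, 8)
Sweep-line events (position, delta, active):
  pos=1 start -> active=1
  pos=1 start -> active=2
  pos=4 start -> active=3
  pos=5 end -> active=2
  pos=5 end -> active=1
  pos=5 end -> active=0
  pos=5 start -> active=1
  pos=8 end -> active=0
Maximum simultaneous active: 3
Minimum registers needed: 3

3


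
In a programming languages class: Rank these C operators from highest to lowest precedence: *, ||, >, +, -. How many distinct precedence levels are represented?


Looking up precedence for each operator:
  * -> precedence 6
  || -> precedence 1
  > -> precedence 4
  + -> precedence 5
  - -> precedence 5
Sorted highest to lowest: *, +, -, >, ||
Distinct precedence values: [6, 5, 4, 1]
Number of distinct levels: 4

4


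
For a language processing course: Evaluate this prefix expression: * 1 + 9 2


Parsing prefix expression: * 1 + 9 2
Step 1: Innermost operation '+ 9 2'
  9 + 2 = 11
Step 2: Outer operation '* 1 [11]'
  1 * 11 = 11

11


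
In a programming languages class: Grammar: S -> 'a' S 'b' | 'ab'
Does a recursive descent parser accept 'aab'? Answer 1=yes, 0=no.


Grammar accepts strings of the form a^n b^n (n >= 1)
Word: 'aab'
Counting: 2 a's and 1 b's
Check: 2 == 1? No
Mismatch: a-count != b-count
Rejected

0


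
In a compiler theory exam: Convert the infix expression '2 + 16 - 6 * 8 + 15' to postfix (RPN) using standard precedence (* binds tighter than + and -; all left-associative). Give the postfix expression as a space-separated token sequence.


Applying the shunting-yard algorithm:
  Operand 2 -> output
  Push '+' onto operator stack -> op-stack: [+]
  Operand 16 -> output
  See '-' (prec 1); top '+' (prec 1) >= it -> pop '+' to output
  Push '-' onto operator stack -> op-stack: [-]
  Operand 6 -> output
  Push '*' onto operator stack -> op-stack: [-, *]
  Operand 8 -> output
  See '+' (prec 1); top '*' (prec 2) >= it -> pop '*' to output
  See '+' (prec 1); top '-' (prec 1) >= it -> pop '-' to output
  Push '+' onto operator stack -> op-stack: [+]
  Operand 15 -> output
  End of input: pop '+' to output
Postfix result: 2 16 + 6 8 * - 15 +

2 16 + 6 8 * - 15 +


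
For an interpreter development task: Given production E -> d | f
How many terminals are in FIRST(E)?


Production: E -> d | f
Examining each alternative for leading terminals:
  E -> d : first terminal = 'd'
  E -> f : first terminal = 'f'
FIRST(E) = {d, f}
Count: 2

2


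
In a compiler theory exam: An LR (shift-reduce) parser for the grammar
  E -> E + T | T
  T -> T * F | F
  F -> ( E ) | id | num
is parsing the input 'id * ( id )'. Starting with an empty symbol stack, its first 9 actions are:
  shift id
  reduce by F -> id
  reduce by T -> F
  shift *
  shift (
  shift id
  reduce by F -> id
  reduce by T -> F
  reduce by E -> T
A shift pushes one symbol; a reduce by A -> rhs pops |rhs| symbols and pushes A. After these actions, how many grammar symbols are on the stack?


Tracking the symbol stack through each action:
  Action 1: shift 'id' : push -> stack = [id] (size 1)
  Action 2: reduce by F -> id : pop 1, push F -> stack = [F] (size 1)
  Action 3: reduce by T -> F : pop 1, push T -> stack = [T] (size 1)
  Action 4: shift '*' : push -> stack = [T, *] (size 2)
  Action 5: shift '(' : push -> stack = [T, *, (] (size 3)
  Action 6: shift 'id' : push -> stack = [T, *, (, id] (size 4)
  Action 7: reduce by F -> id : pop 1, push F -> stack = [T, *, (, F] (size 4)
  Action 8: reduce by T -> F : pop 1, push T -> stack = [T, *, (, T] (size 4)
  Action 9: reduce by E -> T : pop 1, push E -> stack = [T, *, (, E] (size 4)
Final stack size: 4

4


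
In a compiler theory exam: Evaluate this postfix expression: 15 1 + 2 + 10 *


Processing tokens left to right:
Push 15, Push 1
Pop 15 and 1, compute 15 + 1 = 16, push 16
Push 2
Pop 16 and 2, compute 16 + 2 = 18, push 18
Push 10
Pop 18 and 10, compute 18 * 10 = 180, push 180
Stack result: 180

180


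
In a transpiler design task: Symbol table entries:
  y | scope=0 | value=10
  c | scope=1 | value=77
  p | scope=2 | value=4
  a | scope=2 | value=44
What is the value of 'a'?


Searching symbol table for 'a':
  y | scope=0 | value=10
  c | scope=1 | value=77
  p | scope=2 | value=4
  a | scope=2 | value=44 <- MATCH
Found 'a' at scope 2 with value 44

44


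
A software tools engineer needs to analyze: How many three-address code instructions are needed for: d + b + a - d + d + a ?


Expression: d + b + a - d + d + a
Generating three-address code (respecting * over +/- precedence):
  Instruction 1: t1 = d + b
  Instruction 2: t2 = t1 + a
  Instruction 3: t3 = t2 - d
  Instruction 4: t4 = t3 + d
  Instruction 5: t5 = t4 + a
Total instructions: 5

5


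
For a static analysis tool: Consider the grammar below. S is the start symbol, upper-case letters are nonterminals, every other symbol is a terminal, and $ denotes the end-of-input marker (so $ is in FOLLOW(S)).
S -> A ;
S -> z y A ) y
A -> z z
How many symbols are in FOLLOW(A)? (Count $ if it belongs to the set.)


S is the start symbol and does not occur in any rule body, so FOLLOW(S) = {$}.
Examining every occurrence of A in a rule body:
  S -> A ; : A is followed by terminal ';' -> add ';'
  S -> z y A ) y : A is followed by terminal ')' -> add ')'
  A -> z z : A does not occur in the body -> contributes nothing
FOLLOW(A) = {), ;}
Count: 2

2


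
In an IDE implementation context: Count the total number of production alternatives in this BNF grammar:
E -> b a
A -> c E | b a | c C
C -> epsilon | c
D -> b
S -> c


Counting alternatives per rule:
  E: 1 alternative(s)
  A: 3 alternative(s)
  C: 2 alternative(s)
  D: 1 alternative(s)
  S: 1 alternative(s)
Sum: 1 + 3 + 2 + 1 + 1 = 8

8


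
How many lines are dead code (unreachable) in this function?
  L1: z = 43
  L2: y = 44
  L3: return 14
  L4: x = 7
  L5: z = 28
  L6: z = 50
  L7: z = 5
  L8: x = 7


Analyzing control flow:
  L1: reachable (before return)
  L2: reachable (before return)
  L3: reachable (return statement)
  L4: DEAD (after return at L3)
  L5: DEAD (after return at L3)
  L6: DEAD (after return at L3)
  L7: DEAD (after return at L3)
  L8: DEAD (after return at L3)
Return at L3, total lines = 8
Dead lines: L4 through L8
Count: 5

5


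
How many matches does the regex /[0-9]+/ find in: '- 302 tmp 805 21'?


Pattern: /[0-9]+/ (int literals)
Input: '- 302 tmp 805 21'
Scanning for matches:
  Match 1: '302'
  Match 2: '805'
  Match 3: '21'
Total matches: 3

3


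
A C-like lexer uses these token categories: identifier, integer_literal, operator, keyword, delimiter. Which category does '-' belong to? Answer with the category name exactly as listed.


Token: '-'
Checking categories:
  identifier: no
  integer_literal: no
  operator: YES
  keyword: no
  delimiter: no
Category: operator

operator


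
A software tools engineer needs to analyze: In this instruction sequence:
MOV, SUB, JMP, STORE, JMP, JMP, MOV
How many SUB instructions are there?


Scanning instruction sequence for SUB:
  Position 1: MOV
  Position 2: SUB <- MATCH
  Position 3: JMP
  Position 4: STORE
  Position 5: JMP
  Position 6: JMP
  Position 7: MOV
Matches at positions: [2]
Total SUB count: 1

1


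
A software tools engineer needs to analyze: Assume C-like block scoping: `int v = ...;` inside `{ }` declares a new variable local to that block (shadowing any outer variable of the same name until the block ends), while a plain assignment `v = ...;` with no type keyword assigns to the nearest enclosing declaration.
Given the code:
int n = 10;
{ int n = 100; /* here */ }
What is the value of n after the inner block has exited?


Analyzing scoping rules:
Outer scope: declares n = 10
Inner block: 'int n = 100;' declares a NEW n that shadows the outer one
When the block exits the inner n goes out of scope; the outer n was never modified -> 10
Result: 10

10


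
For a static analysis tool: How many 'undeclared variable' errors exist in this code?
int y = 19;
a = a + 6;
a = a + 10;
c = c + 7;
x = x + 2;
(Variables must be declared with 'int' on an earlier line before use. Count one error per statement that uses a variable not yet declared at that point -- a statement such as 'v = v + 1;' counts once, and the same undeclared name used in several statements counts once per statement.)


Scanning code line by line:
  Line 1: declare 'y' -> declared = ['y']
  Line 2: use 'a' -> ERROR (undeclared)
  Line 3: use 'a' -> ERROR (undeclared)
  Line 4: use 'c' -> ERROR (undeclared)
  Line 5: use 'x' -> ERROR (undeclared)
Total undeclared variable errors: 4

4


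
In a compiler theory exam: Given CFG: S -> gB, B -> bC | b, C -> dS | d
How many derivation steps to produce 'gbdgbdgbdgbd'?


Grammar: S -> gB, B -> bC | b, C -> dS | d
Deriving 'gbdgbdgbdgbd':
Step 1: S -> gB => gB
Step 2: B -> bC => gbC
Step 3: C -> dS => gbdS
Step 4: S -> gB => gbdgB
Step 5: B -> bC => gbdgbC
Step 6: C -> dS => gbdgbdS
Step 7: S -> gB => gbdgbdgB
Step 8: B -> bC => gbdgbdgbC
Step 9: C -> dS => gbdgbdgbdS
Step 10: S -> gB => gbdgbdgbdgB
Step 11: B -> bC => gbdgbdgbdgbC
Step 12: C -> d => gbdgbdgbdgbd
Total derivation steps: 12

12


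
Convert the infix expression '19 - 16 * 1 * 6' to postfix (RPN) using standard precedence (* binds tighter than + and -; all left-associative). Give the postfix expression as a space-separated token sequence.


Applying the shunting-yard algorithm:
  Operand 19 -> output
  Push '-' onto operator stack -> op-stack: [-]
  Operand 16 -> output
  Push '*' onto operator stack -> op-stack: [-, *]
  Operand 1 -> output
  See '*' (prec 2); top '*' (prec 2) >= it -> pop '*' to output
  Push '*' onto operator stack -> op-stack: [-, *]
  Operand 6 -> output
  End of input: pop '*' to output
  End of input: pop '-' to output
Postfix result: 19 16 1 * 6 * -

19 16 1 * 6 * -


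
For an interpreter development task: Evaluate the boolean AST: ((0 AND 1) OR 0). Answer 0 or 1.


Step 1: Evaluate inner node
  0 AND 1 = 0
Step 2: Evaluate root node
  0 OR 0 = 0

0


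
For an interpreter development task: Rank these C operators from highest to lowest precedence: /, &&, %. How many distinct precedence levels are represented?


Looking up precedence for each operator:
  / -> precedence 6
  && -> precedence 2
  % -> precedence 6
Sorted highest to lowest: /, %, &&
Distinct precedence values: [6, 2]
Number of distinct levels: 2

2


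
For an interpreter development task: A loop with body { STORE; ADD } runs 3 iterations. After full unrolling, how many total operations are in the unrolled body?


Loop body operations: STORE, ADD (2 ops per iteration)
Unrolling 3 iterations:
  Iteration 1: STORE, ADD (2 ops)
  Iteration 2: STORE, ADD (2 ops)
  Iteration 3: STORE, ADD (2 ops)
Total: 3 iterations * 2 ops/iter = 6 operations

6


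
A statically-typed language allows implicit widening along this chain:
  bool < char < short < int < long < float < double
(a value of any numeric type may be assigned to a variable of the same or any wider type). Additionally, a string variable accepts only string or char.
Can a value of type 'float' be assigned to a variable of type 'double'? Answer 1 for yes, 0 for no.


Target variable type: double
Source value type: float
Numeric ranks: float=5, double=6
Widening allowed iff rank(source) <= rank(target): 5 <= 6? Yes
Result: 1

1


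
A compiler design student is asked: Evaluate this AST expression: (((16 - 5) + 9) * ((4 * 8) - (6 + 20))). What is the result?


Expression: (((16 - 5) + 9) * ((4 * 8) - (6 + 20)))
Evaluating step by step:
  16 - 5 = 11
  11 + 9 = 20
  4 * 8 = 32
  6 + 20 = 26
  32 - 26 = 6
  20 * 6 = 120
Result: 120

120


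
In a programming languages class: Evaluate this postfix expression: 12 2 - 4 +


Processing tokens left to right:
Push 12, Push 2
Pop 12 and 2, compute 12 - 2 = 10, push 10
Push 4
Pop 10 and 4, compute 10 + 4 = 14, push 14
Stack result: 14

14


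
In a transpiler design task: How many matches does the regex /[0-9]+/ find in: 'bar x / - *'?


Pattern: /[0-9]+/ (int literals)
Input: 'bar x / - *'
Scanning for matches:
Total matches: 0

0


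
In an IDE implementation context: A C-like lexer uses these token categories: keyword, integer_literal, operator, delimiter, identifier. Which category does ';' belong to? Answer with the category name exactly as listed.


Token: ';'
Checking categories:
  identifier: no
  integer_literal: no
  operator: no
  keyword: no
  delimiter: YES
Category: delimiter

delimiter


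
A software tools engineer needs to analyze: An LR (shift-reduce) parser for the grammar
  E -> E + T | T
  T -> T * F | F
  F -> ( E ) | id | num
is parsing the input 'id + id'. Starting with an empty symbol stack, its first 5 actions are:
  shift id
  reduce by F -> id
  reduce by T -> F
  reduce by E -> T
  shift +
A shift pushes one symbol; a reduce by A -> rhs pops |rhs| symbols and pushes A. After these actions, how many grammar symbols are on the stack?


Tracking the symbol stack through each action:
  Action 1: shift 'id' : push -> stack = [id] (size 1)
  Action 2: reduce by F -> id : pop 1, push F -> stack = [F] (size 1)
  Action 3: reduce by T -> F : pop 1, push T -> stack = [T] (size 1)
  Action 4: reduce by E -> T : pop 1, push E -> stack = [E] (size 1)
  Action 5: shift '+' : push -> stack = [E, +] (size 2)
Final stack size: 2

2


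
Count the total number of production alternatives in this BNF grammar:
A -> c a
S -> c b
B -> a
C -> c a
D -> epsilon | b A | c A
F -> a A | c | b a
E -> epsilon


Counting alternatives per rule:
  A: 1 alternative(s)
  S: 1 alternative(s)
  B: 1 alternative(s)
  C: 1 alternative(s)
  D: 3 alternative(s)
  F: 3 alternative(s)
  E: 1 alternative(s)
Sum: 1 + 1 + 1 + 1 + 3 + 3 + 1 = 11

11


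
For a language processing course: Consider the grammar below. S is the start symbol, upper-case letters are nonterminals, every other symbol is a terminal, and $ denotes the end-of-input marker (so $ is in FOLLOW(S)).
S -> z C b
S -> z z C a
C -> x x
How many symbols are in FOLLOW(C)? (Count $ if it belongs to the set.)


S is the start symbol and does not occur in any rule body, so FOLLOW(S) = {$}.
Examining every occurrence of C in a rule body:
  S -> z C b : C is followed by terminal 'b' -> add 'b'
  S -> z z C a : C is followed by terminal 'a' -> add 'a'
  C -> x x : C does not occur in the body -> contributes nothing
FOLLOW(C) = {a, b}
Count: 2

2


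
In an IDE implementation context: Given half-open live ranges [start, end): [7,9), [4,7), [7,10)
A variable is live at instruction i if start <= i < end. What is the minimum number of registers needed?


Live ranges:
  Var0: [7, 9)
  Var1: [4, 7)
  Var2: [7, 10)
Sweep-line events (position, delta, active):
  pos=4 start -> active=1
  pos=7 end -> active=0
  pos=7 start -> active=1
  pos=7 start -> active=2
  pos=9 end -> active=1
  pos=10 end -> active=0
Maximum simultaneous active: 2
Minimum registers needed: 2

2


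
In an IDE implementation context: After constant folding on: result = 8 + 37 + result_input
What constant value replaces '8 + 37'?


Identifying constant sub-expression:
  Original: result = 8 + 37 + result_input
  8 and 37 are both compile-time constants
  Evaluating: 8 + 37 = 45
  After folding: result = 45 + result_input

45


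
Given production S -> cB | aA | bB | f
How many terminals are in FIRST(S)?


Production: S -> cB | aA | bB | f
Examining each alternative for leading terminals:
  S -> cB : first terminal = 'c'
  S -> aA : first terminal = 'a'
  S -> bB : first terminal = 'b'
  S -> f : first terminal = 'f'
FIRST(S) = {a, b, c, f}
Count: 4

4


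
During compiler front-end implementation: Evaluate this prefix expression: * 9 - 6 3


Parsing prefix expression: * 9 - 6 3
Step 1: Innermost operation '- 6 3'
  6 - 3 = 3
Step 2: Outer operation '* 9 [3]'
  9 * 3 = 27

27


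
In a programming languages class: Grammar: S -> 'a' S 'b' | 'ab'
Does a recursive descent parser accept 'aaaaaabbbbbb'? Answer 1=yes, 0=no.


Grammar accepts strings of the form a^n b^n (n >= 1)
Word: 'aaaaaabbbbbb'
Counting: 6 a's and 6 b's
Check: 6 == 6? Yes
Derivation (S -> aSb applied 5 time(s), then S -> ab): S => aSb => aaSbb => aaaSbbb => aaaaSbbbb => aaaaaSbbbbb => aaaaaabbbbbb
Accepted

1


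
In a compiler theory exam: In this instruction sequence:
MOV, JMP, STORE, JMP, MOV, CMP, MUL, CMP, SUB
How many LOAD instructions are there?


Scanning instruction sequence for LOAD:
  Position 1: MOV
  Position 2: JMP
  Position 3: STORE
  Position 4: JMP
  Position 5: MOV
  Position 6: CMP
  Position 7: MUL
  Position 8: CMP
  Position 9: SUB
Matches at positions: []
Total LOAD count: 0

0


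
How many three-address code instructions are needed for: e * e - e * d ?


Expression: e * e - e * d
Generating three-address code (respecting * over +/- precedence):
  Instruction 1: t1 = e * e
  Instruction 2: t2 = e * d
  Instruction 3: t3 = t1 - t2
Total instructions: 3

3


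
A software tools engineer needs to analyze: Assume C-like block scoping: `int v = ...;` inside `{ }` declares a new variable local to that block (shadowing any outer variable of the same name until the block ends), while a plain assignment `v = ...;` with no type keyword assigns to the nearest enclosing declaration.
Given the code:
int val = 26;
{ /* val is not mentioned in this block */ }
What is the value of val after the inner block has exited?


Analyzing scoping rules:
Outer scope: declares val = 26
Inner block: val is neither redeclared nor assigned -> unchanged
After the block -> 26
Result: 26

26


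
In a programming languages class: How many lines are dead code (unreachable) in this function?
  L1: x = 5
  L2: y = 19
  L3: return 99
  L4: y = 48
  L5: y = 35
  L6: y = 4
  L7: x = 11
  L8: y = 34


Analyzing control flow:
  L1: reachable (before return)
  L2: reachable (before return)
  L3: reachable (return statement)
  L4: DEAD (after return at L3)
  L5: DEAD (after return at L3)
  L6: DEAD (after return at L3)
  L7: DEAD (after return at L3)
  L8: DEAD (after return at L3)
Return at L3, total lines = 8
Dead lines: L4 through L8
Count: 5

5


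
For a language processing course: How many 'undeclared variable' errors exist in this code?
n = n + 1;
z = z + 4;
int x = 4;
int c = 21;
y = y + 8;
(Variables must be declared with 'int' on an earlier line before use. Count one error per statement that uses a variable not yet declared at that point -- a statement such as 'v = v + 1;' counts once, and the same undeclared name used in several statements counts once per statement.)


Scanning code line by line:
  Line 1: use 'n' -> ERROR (undeclared)
  Line 2: use 'z' -> ERROR (undeclared)
  Line 3: declare 'x' -> declared = ['x']
  Line 4: declare 'c' -> declared = ['c', 'x']
  Line 5: use 'y' -> ERROR (undeclared)
Total undeclared variable errors: 3

3


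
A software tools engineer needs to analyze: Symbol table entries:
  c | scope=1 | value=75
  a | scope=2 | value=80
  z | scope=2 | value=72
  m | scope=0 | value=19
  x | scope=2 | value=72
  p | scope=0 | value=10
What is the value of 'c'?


Searching symbol table for 'c':
  c | scope=1 | value=75 <- MATCH
  a | scope=2 | value=80
  z | scope=2 | value=72
  m | scope=0 | value=19
  x | scope=2 | value=72
  p | scope=0 | value=10
Found 'c' at scope 1 with value 75

75


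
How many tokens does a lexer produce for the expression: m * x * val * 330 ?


Scanning 'm * x * val * 330'
Token 1: 'm' -> identifier
Token 2: '*' -> operator
Token 3: 'x' -> identifier
Token 4: '*' -> operator
Token 5: 'val' -> identifier
Token 6: '*' -> operator
Token 7: '330' -> integer_literal
Total tokens: 7

7


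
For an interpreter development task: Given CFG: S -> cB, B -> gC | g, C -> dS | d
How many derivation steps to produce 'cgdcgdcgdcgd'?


Grammar: S -> cB, B -> gC | g, C -> dS | d
Deriving 'cgdcgdcgdcgd':
Step 1: S -> cB => cB
Step 2: B -> gC => cgC
Step 3: C -> dS => cgdS
Step 4: S -> cB => cgdcB
Step 5: B -> gC => cgdcgC
Step 6: C -> dS => cgdcgdS
Step 7: S -> cB => cgdcgdcB
Step 8: B -> gC => cgdcgdcgC
Step 9: C -> dS => cgdcgdcgdS
Step 10: S -> cB => cgdcgdcgdcB
Step 11: B -> gC => cgdcgdcgdcgC
Step 12: C -> d => cgdcgdcgdcgd
Total derivation steps: 12

12


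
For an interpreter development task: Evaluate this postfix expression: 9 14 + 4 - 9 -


Processing tokens left to right:
Push 9, Push 14
Pop 9 and 14, compute 9 + 14 = 23, push 23
Push 4
Pop 23 and 4, compute 23 - 4 = 19, push 19
Push 9
Pop 19 and 9, compute 19 - 9 = 10, push 10
Stack result: 10

10


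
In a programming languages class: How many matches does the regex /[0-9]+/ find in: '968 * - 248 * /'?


Pattern: /[0-9]+/ (int literals)
Input: '968 * - 248 * /'
Scanning for matches:
  Match 1: '968'
  Match 2: '248'
Total matches: 2

2


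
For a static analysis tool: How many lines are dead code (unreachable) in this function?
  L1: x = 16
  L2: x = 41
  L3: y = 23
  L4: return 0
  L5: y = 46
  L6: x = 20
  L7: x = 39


Analyzing control flow:
  L1: reachable (before return)
  L2: reachable (before return)
  L3: reachable (before return)
  L4: reachable (return statement)
  L5: DEAD (after return at L4)
  L6: DEAD (after return at L4)
  L7: DEAD (after return at L4)
Return at L4, total lines = 7
Dead lines: L5 through L7
Count: 3

3


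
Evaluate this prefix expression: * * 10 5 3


Parsing prefix expression: * * 10 5 3
Step 1: Innermost operation '* 10 5'
  10 * 5 = 50
Step 2: Outer operation '* [50] 3'
  50 * 3 = 150

150


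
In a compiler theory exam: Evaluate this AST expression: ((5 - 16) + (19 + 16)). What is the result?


Expression: ((5 - 16) + (19 + 16))
Evaluating step by step:
  5 - 16 = -11
  19 + 16 = 35
  -11 + 35 = 24
Result: 24

24


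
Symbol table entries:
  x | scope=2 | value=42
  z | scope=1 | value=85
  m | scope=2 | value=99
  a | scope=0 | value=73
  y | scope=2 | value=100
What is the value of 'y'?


Searching symbol table for 'y':
  x | scope=2 | value=42
  z | scope=1 | value=85
  m | scope=2 | value=99
  a | scope=0 | value=73
  y | scope=2 | value=100 <- MATCH
Found 'y' at scope 2 with value 100

100


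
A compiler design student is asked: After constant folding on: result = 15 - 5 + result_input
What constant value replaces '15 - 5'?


Identifying constant sub-expression:
  Original: result = 15 - 5 + result_input
  15 and 5 are both compile-time constants
  Evaluating: 15 - 5 = 10
  After folding: result = 10 + result_input

10


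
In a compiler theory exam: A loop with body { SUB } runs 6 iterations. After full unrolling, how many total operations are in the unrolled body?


Loop body operations: SUB (1 op per iteration)
Unrolling 6 iterations:
  Iteration 1: SUB (1 ops)
  Iteration 2: SUB (1 ops)
  Iteration 3: SUB (1 ops)
  Iteration 4: SUB (1 ops)
  Iteration 5: SUB (1 ops)
  Iteration 6: SUB (1 ops)
Total: 6 iterations * 1 ops/iter = 6 operations

6


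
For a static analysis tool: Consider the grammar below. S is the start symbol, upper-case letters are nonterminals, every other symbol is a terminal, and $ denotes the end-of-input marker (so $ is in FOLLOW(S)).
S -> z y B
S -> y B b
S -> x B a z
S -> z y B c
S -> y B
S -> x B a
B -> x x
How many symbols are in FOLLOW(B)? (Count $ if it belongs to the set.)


S is the start symbol and does not occur in any rule body, so FOLLOW(S) = {$}.
Examining every occurrence of B in a rule body:
  S -> z y B : B is at the right end -> add FOLLOW(S) = {$}
  S -> y B b : B is followed by terminal 'b' -> add 'b'
  S -> x B a z : B is followed by terminal 'a' -> add 'a'
  S -> z y B c : B is followed by terminal 'c' -> add 'c'
  S -> y B : B is at the right end -> add FOLLOW(S) = {$} (already in the set)
  S -> x B a : B is followed by terminal 'a' -> add 'a' (already in the set)
  B -> x x : B does not occur in the body -> contributes nothing
FOLLOW(B) = {a, b, c, $}
Count: 4

4


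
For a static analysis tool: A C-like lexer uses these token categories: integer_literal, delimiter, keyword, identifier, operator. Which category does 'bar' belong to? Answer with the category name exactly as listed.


Token: 'bar'
Checking categories:
  identifier: YES
  integer_literal: no
  operator: no
  keyword: no
  delimiter: no
Category: identifier

identifier


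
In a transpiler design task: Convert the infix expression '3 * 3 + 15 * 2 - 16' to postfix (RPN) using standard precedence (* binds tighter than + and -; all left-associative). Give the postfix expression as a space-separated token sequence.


Applying the shunting-yard algorithm:
  Operand 3 -> output
  Push '*' onto operator stack -> op-stack: [*]
  Operand 3 -> output
  See '+' (prec 1); top '*' (prec 2) >= it -> pop '*' to output
  Push '+' onto operator stack -> op-stack: [+]
  Operand 15 -> output
  Push '*' onto operator stack -> op-stack: [+, *]
  Operand 2 -> output
  See '-' (prec 1); top '*' (prec 2) >= it -> pop '*' to output
  See '-' (prec 1); top '+' (prec 1) >= it -> pop '+' to output
  Push '-' onto operator stack -> op-stack: [-]
  Operand 16 -> output
  End of input: pop '-' to output
Postfix result: 3 3 * 15 2 * + 16 -

3 3 * 15 2 * + 16 -


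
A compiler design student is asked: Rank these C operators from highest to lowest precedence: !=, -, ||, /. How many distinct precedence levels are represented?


Looking up precedence for each operator:
  != -> precedence 3
  - -> precedence 5
  || -> precedence 1
  / -> precedence 6
Sorted highest to lowest: /, -, !=, ||
Distinct precedence values: [6, 5, 3, 1]
Number of distinct levels: 4

4


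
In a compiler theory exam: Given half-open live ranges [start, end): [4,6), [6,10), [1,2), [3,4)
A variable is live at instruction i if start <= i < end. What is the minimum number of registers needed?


Live ranges:
  Var0: [4, 6)
  Var1: [6, 10)
  Var2: [1, 2)
  Var3: [3, 4)
Sweep-line events (position, delta, active):
  pos=1 start -> active=1
  pos=2 end -> active=0
  pos=3 start -> active=1
  pos=4 end -> active=0
  pos=4 start -> active=1
  pos=6 end -> active=0
  pos=6 start -> active=1
  pos=10 end -> active=0
Maximum simultaneous active: 1
Minimum registers needed: 1

1


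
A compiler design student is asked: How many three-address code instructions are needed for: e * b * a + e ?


Expression: e * b * a + e
Generating three-address code (respecting * over +/- precedence):
  Instruction 1: t1 = e * b
  Instruction 2: t2 = t1 * a
  Instruction 3: t3 = t2 + e
Total instructions: 3

3


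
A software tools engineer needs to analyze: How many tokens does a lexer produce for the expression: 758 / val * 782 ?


Scanning '758 / val * 782'
Token 1: '758' -> integer_literal
Token 2: '/' -> operator
Token 3: 'val' -> identifier
Token 4: '*' -> operator
Token 5: '782' -> integer_literal
Total tokens: 5

5


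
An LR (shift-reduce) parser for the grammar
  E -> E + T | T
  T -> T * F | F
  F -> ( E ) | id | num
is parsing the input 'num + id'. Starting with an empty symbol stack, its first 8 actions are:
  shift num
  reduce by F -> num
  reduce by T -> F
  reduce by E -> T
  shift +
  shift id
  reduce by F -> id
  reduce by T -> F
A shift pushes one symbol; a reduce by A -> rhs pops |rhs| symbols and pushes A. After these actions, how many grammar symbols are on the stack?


Tracking the symbol stack through each action:
  Action 1: shift 'num' : push -> stack = [num] (size 1)
  Action 2: reduce by F -> num : pop 1, push F -> stack = [F] (size 1)
  Action 3: reduce by T -> F : pop 1, push T -> stack = [T] (size 1)
  Action 4: reduce by E -> T : pop 1, push E -> stack = [E] (size 1)
  Action 5: shift '+' : push -> stack = [E, +] (size 2)
  Action 6: shift 'id' : push -> stack = [E, +, id] (size 3)
  Action 7: reduce by F -> id : pop 1, push F -> stack = [E, +, F] (size 3)
  Action 8: reduce by T -> F : pop 1, push T -> stack = [E, +, T] (size 3)
Final stack size: 3

3


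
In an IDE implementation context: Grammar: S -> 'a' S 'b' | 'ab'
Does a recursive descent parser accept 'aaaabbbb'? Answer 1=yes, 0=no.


Grammar accepts strings of the form a^n b^n (n >= 1)
Word: 'aaaabbbb'
Counting: 4 a's and 4 b's
Check: 4 == 4? Yes
Derivation (S -> aSb applied 3 time(s), then S -> ab): S => aSb => aaSbb => aaaSbbb => aaaabbbb
Accepted

1


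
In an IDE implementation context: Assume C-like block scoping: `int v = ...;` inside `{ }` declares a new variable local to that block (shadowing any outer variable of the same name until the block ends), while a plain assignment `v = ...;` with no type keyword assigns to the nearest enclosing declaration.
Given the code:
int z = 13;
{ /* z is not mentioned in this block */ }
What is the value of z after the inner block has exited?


Analyzing scoping rules:
Outer scope: declares z = 13
Inner block: z is neither redeclared nor assigned -> unchanged
After the block -> 13
Result: 13

13


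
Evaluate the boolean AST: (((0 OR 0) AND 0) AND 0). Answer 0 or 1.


Step 1: Evaluate inner node
  0 OR 0 = 0
Step 2: Evaluate next node
  0 AND 0 = 0
Step 3: Evaluate root node
  0 AND 0 = 0

0


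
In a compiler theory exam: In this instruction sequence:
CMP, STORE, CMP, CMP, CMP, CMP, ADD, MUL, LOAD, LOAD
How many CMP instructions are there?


Scanning instruction sequence for CMP:
  Position 1: CMP <- MATCH
  Position 2: STORE
  Position 3: CMP <- MATCH
  Position 4: CMP <- MATCH
  Position 5: CMP <- MATCH
  Position 6: CMP <- MATCH
  Position 7: ADD
  Position 8: MUL
  Position 9: LOAD
  Position 10: LOAD
Matches at positions: [1, 3, 4, 5, 6]
Total CMP count: 5

5


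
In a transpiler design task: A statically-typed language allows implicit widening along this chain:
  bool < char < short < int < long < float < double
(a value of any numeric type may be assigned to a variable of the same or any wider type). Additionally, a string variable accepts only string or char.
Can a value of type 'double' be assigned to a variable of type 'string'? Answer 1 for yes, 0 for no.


Target variable type: string
Source value type: double
Rule: string accepts only {string, char}
  source 'double' in {string, char}? No
Result: 0

0
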